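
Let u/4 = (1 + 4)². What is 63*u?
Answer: 6300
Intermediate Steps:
u = 100 (u = 4*(1 + 4)² = 4*5² = 4*25 = 100)
63*u = 63*100 = 6300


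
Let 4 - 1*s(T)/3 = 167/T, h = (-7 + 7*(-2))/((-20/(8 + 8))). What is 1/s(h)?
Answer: -28/499 ≈ -0.056112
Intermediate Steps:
h = 84/5 (h = (-7 - 14)/((-20/16)) = -21/((-20*1/16)) = -21/(-5/4) = -21*(-⅘) = 84/5 ≈ 16.800)
s(T) = 12 - 501/T
1/s(h) = 1/(12 - 501/84/5) = 1/(12 - 501*5/84) = 1/(12 - 835/28) = 1/(-499/28) = -28/499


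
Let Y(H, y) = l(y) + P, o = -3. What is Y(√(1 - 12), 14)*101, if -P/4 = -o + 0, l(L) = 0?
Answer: -1212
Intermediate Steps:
P = -12 (P = -4*(-1*(-3) + 0) = -4*(3 + 0) = -4*3 = -12)
Y(H, y) = -12 (Y(H, y) = 0 - 12 = -12)
Y(√(1 - 12), 14)*101 = -12*101 = -1212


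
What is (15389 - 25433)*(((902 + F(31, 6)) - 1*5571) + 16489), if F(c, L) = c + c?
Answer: -119342808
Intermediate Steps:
F(c, L) = 2*c
(15389 - 25433)*(((902 + F(31, 6)) - 1*5571) + 16489) = (15389 - 25433)*(((902 + 2*31) - 1*5571) + 16489) = -10044*(((902 + 62) - 5571) + 16489) = -10044*((964 - 5571) + 16489) = -10044*(-4607 + 16489) = -10044*11882 = -119342808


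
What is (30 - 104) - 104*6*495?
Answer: -308954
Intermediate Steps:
(30 - 104) - 104*6*495 = -74 - 624*495 = -74 - 308880 = -308954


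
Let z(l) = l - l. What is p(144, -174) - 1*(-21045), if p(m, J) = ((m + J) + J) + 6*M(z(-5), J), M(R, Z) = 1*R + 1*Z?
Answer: 19797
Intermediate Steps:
z(l) = 0
M(R, Z) = R + Z
p(m, J) = m + 8*J (p(m, J) = ((m + J) + J) + 6*(0 + J) = ((J + m) + J) + 6*J = (m + 2*J) + 6*J = m + 8*J)
p(144, -174) - 1*(-21045) = (144 + 8*(-174)) - 1*(-21045) = (144 - 1392) + 21045 = -1248 + 21045 = 19797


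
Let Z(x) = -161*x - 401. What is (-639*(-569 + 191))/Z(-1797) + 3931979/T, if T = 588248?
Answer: 319524560795/42488564792 ≈ 7.5202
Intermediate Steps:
Z(x) = -401 - 161*x
(-639*(-569 + 191))/Z(-1797) + 3931979/T = (-639*(-569 + 191))/(-401 - 161*(-1797)) + 3931979/588248 = (-639*(-378))/(-401 + 289317) + 3931979*(1/588248) = 241542/288916 + 3931979/588248 = 241542*(1/288916) + 3931979/588248 = 120771/144458 + 3931979/588248 = 319524560795/42488564792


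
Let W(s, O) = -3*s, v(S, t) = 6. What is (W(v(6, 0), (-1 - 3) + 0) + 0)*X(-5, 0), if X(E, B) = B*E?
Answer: 0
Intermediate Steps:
(W(v(6, 0), (-1 - 3) + 0) + 0)*X(-5, 0) = (-3*6 + 0)*(0*(-5)) = (-18 + 0)*0 = -18*0 = 0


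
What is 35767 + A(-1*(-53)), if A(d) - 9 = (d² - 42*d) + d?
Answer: 36412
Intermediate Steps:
A(d) = 9 + d² - 41*d (A(d) = 9 + ((d² - 42*d) + d) = 9 + (d² - 41*d) = 9 + d² - 41*d)
35767 + A(-1*(-53)) = 35767 + (9 + (-1*(-53))² - (-41)*(-53)) = 35767 + (9 + 53² - 41*53) = 35767 + (9 + 2809 - 2173) = 35767 + 645 = 36412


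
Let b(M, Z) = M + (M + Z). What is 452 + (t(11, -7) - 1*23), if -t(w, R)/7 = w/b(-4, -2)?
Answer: 4367/10 ≈ 436.70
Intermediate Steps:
b(M, Z) = Z + 2*M
t(w, R) = 7*w/10 (t(w, R) = -7*w/(-2 + 2*(-4)) = -7*w/(-2 - 8) = -7*w/(-10) = -7*w*(-1)/10 = -(-7)*w/10 = 7*w/10)
452 + (t(11, -7) - 1*23) = 452 + ((7/10)*11 - 1*23) = 452 + (77/10 - 23) = 452 - 153/10 = 4367/10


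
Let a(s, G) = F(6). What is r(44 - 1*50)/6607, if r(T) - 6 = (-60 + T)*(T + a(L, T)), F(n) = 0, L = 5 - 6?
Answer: 402/6607 ≈ 0.060845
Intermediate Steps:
L = -1
a(s, G) = 0
r(T) = 6 + T*(-60 + T) (r(T) = 6 + (-60 + T)*(T + 0) = 6 + (-60 + T)*T = 6 + T*(-60 + T))
r(44 - 1*50)/6607 = (6 + (44 - 1*50)**2 - 60*(44 - 1*50))/6607 = (6 + (44 - 50)**2 - 60*(44 - 50))*(1/6607) = (6 + (-6)**2 - 60*(-6))*(1/6607) = (6 + 36 + 360)*(1/6607) = 402*(1/6607) = 402/6607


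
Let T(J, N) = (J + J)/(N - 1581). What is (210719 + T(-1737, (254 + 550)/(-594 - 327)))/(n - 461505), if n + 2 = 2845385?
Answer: 102333588083/1157694592530 ≈ 0.088394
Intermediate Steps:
n = 2845383 (n = -2 + 2845385 = 2845383)
T(J, N) = 2*J/(-1581 + N) (T(J, N) = (2*J)/(-1581 + N) = 2*J/(-1581 + N))
(210719 + T(-1737, (254 + 550)/(-594 - 327)))/(n - 461505) = (210719 + 2*(-1737)/(-1581 + (254 + 550)/(-594 - 327)))/(2845383 - 461505) = (210719 + 2*(-1737)/(-1581 + 804/(-921)))/2383878 = (210719 + 2*(-1737)/(-1581 + 804*(-1/921)))*(1/2383878) = (210719 + 2*(-1737)/(-1581 - 268/307))*(1/2383878) = (210719 + 2*(-1737)/(-485635/307))*(1/2383878) = (210719 + 2*(-1737)*(-307/485635))*(1/2383878) = (210719 + 1066518/485635)*(1/2383878) = (102333588083/485635)*(1/2383878) = 102333588083/1157694592530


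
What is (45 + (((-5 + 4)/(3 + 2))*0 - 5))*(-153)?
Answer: -6120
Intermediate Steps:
(45 + (((-5 + 4)/(3 + 2))*0 - 5))*(-153) = (45 + (-1/5*0 - 5))*(-153) = (45 + (-1*⅕*0 - 5))*(-153) = (45 + (-⅕*0 - 5))*(-153) = (45 + (0 - 5))*(-153) = (45 - 5)*(-153) = 40*(-153) = -6120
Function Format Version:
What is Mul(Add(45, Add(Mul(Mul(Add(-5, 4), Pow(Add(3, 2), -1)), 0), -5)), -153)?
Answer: -6120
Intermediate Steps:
Mul(Add(45, Add(Mul(Mul(Add(-5, 4), Pow(Add(3, 2), -1)), 0), -5)), -153) = Mul(Add(45, Add(Mul(Mul(-1, Pow(5, -1)), 0), -5)), -153) = Mul(Add(45, Add(Mul(Mul(-1, Rational(1, 5)), 0), -5)), -153) = Mul(Add(45, Add(Mul(Rational(-1, 5), 0), -5)), -153) = Mul(Add(45, Add(0, -5)), -153) = Mul(Add(45, -5), -153) = Mul(40, -153) = -6120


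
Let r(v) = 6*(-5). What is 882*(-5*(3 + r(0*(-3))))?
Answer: 119070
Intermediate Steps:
r(v) = -30
882*(-5*(3 + r(0*(-3)))) = 882*(-5*(3 - 30)) = 882*(-5*(-27)) = 882*135 = 119070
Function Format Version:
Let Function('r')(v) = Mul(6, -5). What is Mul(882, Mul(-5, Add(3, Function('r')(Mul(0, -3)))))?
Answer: 119070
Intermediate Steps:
Function('r')(v) = -30
Mul(882, Mul(-5, Add(3, Function('r')(Mul(0, -3))))) = Mul(882, Mul(-5, Add(3, -30))) = Mul(882, Mul(-5, -27)) = Mul(882, 135) = 119070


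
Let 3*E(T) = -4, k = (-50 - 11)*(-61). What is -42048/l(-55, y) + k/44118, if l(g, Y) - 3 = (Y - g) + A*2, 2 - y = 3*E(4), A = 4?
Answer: -25761191/44118 ≈ -583.92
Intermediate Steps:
k = 3721 (k = -61*(-61) = 3721)
E(T) = -4/3 (E(T) = (⅓)*(-4) = -4/3)
y = 6 (y = 2 - 3*(-4)/3 = 2 - 1*(-4) = 2 + 4 = 6)
l(g, Y) = 11 + Y - g (l(g, Y) = 3 + ((Y - g) + 4*2) = 3 + ((Y - g) + 8) = 3 + (8 + Y - g) = 11 + Y - g)
-42048/l(-55, y) + k/44118 = -42048/(11 + 6 - 1*(-55)) + 3721/44118 = -42048/(11 + 6 + 55) + 3721*(1/44118) = -42048/72 + 3721/44118 = -42048*1/72 + 3721/44118 = -584 + 3721/44118 = -25761191/44118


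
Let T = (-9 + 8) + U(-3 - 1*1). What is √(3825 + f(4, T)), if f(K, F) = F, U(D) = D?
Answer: 2*√955 ≈ 61.806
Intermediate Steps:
T = -5 (T = (-9 + 8) + (-3 - 1*1) = -1 + (-3 - 1) = -1 - 4 = -5)
√(3825 + f(4, T)) = √(3825 - 5) = √3820 = 2*√955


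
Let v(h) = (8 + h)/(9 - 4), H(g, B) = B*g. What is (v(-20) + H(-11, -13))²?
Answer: 494209/25 ≈ 19768.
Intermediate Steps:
v(h) = 8/5 + h/5 (v(h) = (8 + h)/5 = (8 + h)*(⅕) = 8/5 + h/5)
(v(-20) + H(-11, -13))² = ((8/5 + (⅕)*(-20)) - 13*(-11))² = ((8/5 - 4) + 143)² = (-12/5 + 143)² = (703/5)² = 494209/25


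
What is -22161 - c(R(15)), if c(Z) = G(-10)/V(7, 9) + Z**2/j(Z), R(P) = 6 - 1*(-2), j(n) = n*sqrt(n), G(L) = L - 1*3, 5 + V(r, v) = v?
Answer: -88631/4 - 2*sqrt(2) ≈ -22161.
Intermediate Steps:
V(r, v) = -5 + v
G(L) = -3 + L (G(L) = L - 3 = -3 + L)
j(n) = n**(3/2)
R(P) = 8 (R(P) = 6 + 2 = 8)
c(Z) = -13/4 + sqrt(Z) (c(Z) = (-3 - 10)/(-5 + 9) + Z**2/(Z**(3/2)) = -13/4 + Z**2/Z**(3/2) = -13*1/4 + sqrt(Z) = -13/4 + sqrt(Z))
-22161 - c(R(15)) = -22161 - (-13/4 + sqrt(8)) = -22161 - (-13/4 + 2*sqrt(2)) = -22161 + (13/4 - 2*sqrt(2)) = -88631/4 - 2*sqrt(2)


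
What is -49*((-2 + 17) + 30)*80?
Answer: -176400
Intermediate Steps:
-49*((-2 + 17) + 30)*80 = -49*(15 + 30)*80 = -49*45*80 = -2205*80 = -176400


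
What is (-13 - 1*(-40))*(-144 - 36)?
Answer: -4860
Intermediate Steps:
(-13 - 1*(-40))*(-144 - 36) = (-13 + 40)*(-180) = 27*(-180) = -4860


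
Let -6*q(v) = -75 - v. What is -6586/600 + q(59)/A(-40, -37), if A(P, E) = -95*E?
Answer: -771213/70300 ≈ -10.970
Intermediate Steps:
q(v) = 25/2 + v/6 (q(v) = -(-75 - v)/6 = 25/2 + v/6)
-6586/600 + q(59)/A(-40, -37) = -6586/600 + (25/2 + (⅙)*59)/((-95*(-37))) = -6586*1/600 + (25/2 + 59/6)/3515 = -3293/300 + (67/3)*(1/3515) = -3293/300 + 67/10545 = -771213/70300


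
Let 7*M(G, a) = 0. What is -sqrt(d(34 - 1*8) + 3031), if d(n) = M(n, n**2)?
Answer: -sqrt(3031) ≈ -55.055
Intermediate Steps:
M(G, a) = 0 (M(G, a) = (1/7)*0 = 0)
d(n) = 0
-sqrt(d(34 - 1*8) + 3031) = -sqrt(0 + 3031) = -sqrt(3031)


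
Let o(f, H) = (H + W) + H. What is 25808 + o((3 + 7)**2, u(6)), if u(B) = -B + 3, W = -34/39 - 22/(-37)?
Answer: 37231886/1443 ≈ 25802.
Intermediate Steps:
W = -400/1443 (W = -34*1/39 - 22*(-1/37) = -34/39 + 22/37 = -400/1443 ≈ -0.27720)
u(B) = 3 - B
o(f, H) = -400/1443 + 2*H (o(f, H) = (H - 400/1443) + H = (-400/1443 + H) + H = -400/1443 + 2*H)
25808 + o((3 + 7)**2, u(6)) = 25808 + (-400/1443 + 2*(3 - 1*6)) = 25808 + (-400/1443 + 2*(3 - 6)) = 25808 + (-400/1443 + 2*(-3)) = 25808 + (-400/1443 - 6) = 25808 - 9058/1443 = 37231886/1443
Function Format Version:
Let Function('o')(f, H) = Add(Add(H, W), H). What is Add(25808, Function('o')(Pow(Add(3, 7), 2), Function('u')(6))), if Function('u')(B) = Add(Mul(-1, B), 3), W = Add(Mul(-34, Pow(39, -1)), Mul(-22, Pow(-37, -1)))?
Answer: Rational(37231886, 1443) ≈ 25802.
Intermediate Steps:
W = Rational(-400, 1443) (W = Add(Mul(-34, Rational(1, 39)), Mul(-22, Rational(-1, 37))) = Add(Rational(-34, 39), Rational(22, 37)) = Rational(-400, 1443) ≈ -0.27720)
Function('u')(B) = Add(3, Mul(-1, B))
Function('o')(f, H) = Add(Rational(-400, 1443), Mul(2, H)) (Function('o')(f, H) = Add(Add(H, Rational(-400, 1443)), H) = Add(Add(Rational(-400, 1443), H), H) = Add(Rational(-400, 1443), Mul(2, H)))
Add(25808, Function('o')(Pow(Add(3, 7), 2), Function('u')(6))) = Add(25808, Add(Rational(-400, 1443), Mul(2, Add(3, Mul(-1, 6))))) = Add(25808, Add(Rational(-400, 1443), Mul(2, Add(3, -6)))) = Add(25808, Add(Rational(-400, 1443), Mul(2, -3))) = Add(25808, Add(Rational(-400, 1443), -6)) = Add(25808, Rational(-9058, 1443)) = Rational(37231886, 1443)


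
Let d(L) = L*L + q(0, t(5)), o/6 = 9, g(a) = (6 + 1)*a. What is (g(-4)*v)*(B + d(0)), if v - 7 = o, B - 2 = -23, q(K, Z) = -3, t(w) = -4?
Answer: 40992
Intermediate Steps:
g(a) = 7*a
o = 54 (o = 6*9 = 54)
d(L) = -3 + L**2 (d(L) = L*L - 3 = L**2 - 3 = -3 + L**2)
B = -21 (B = 2 - 23 = -21)
v = 61 (v = 7 + 54 = 61)
(g(-4)*v)*(B + d(0)) = ((7*(-4))*61)*(-21 + (-3 + 0**2)) = (-28*61)*(-21 + (-3 + 0)) = -1708*(-21 - 3) = -1708*(-24) = 40992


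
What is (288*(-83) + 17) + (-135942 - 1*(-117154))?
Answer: -42675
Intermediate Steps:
(288*(-83) + 17) + (-135942 - 1*(-117154)) = (-23904 + 17) + (-135942 + 117154) = -23887 - 18788 = -42675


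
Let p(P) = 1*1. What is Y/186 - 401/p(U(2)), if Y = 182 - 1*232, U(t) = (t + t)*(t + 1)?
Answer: -37318/93 ≈ -401.27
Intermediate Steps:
U(t) = 2*t*(1 + t) (U(t) = (2*t)*(1 + t) = 2*t*(1 + t))
p(P) = 1
Y = -50 (Y = 182 - 232 = -50)
Y/186 - 401/p(U(2)) = -50/186 - 401/1 = -50*1/186 - 401*1 = -25/93 - 401 = -37318/93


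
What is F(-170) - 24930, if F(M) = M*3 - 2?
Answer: -25442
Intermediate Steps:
F(M) = -2 + 3*M (F(M) = 3*M - 2 = -2 + 3*M)
F(-170) - 24930 = (-2 + 3*(-170)) - 24930 = (-2 - 510) - 24930 = -512 - 24930 = -25442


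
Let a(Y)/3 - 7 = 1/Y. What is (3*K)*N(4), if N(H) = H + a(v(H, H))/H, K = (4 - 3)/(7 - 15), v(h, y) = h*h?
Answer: -1785/512 ≈ -3.4863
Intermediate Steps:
v(h, y) = h²
a(Y) = 21 + 3/Y (a(Y) = 21 + 3*(1/Y) = 21 + 3/Y)
K = -⅛ (K = 1/(-8) = 1*(-⅛) = -⅛ ≈ -0.12500)
N(H) = H + (21 + 3/H²)/H (N(H) = H + (21 + 3/(H²))/H = H + (21 + 3/H²)/H)
(3*K)*N(4) = (3*(-⅛))*(4 + 3/4³ + 21/4) = -3*(4 + 3*(1/64) + 21*(¼))/8 = -3*(4 + 3/64 + 21/4)/8 = -3/8*595/64 = -1785/512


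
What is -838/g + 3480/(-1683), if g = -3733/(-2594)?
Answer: -1223816372/2094213 ≈ -584.38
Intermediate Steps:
g = 3733/2594 (g = -3733*(-1/2594) = 3733/2594 ≈ 1.4391)
-838/g + 3480/(-1683) = -838/3733/2594 + 3480/(-1683) = -838*2594/3733 + 3480*(-1/1683) = -2173772/3733 - 1160/561 = -1223816372/2094213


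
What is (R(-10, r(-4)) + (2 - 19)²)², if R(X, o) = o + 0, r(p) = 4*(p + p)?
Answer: 66049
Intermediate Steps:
r(p) = 8*p (r(p) = 4*(2*p) = 8*p)
R(X, o) = o
(R(-10, r(-4)) + (2 - 19)²)² = (8*(-4) + (2 - 19)²)² = (-32 + (-17)²)² = (-32 + 289)² = 257² = 66049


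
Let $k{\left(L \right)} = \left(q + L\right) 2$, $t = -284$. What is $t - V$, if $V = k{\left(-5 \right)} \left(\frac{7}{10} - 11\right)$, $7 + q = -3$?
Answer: $-593$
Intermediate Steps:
$q = -10$ ($q = -7 - 3 = -10$)
$k{\left(L \right)} = -20 + 2 L$ ($k{\left(L \right)} = \left(-10 + L\right) 2 = -20 + 2 L$)
$V = 309$ ($V = \left(-20 + 2 \left(-5\right)\right) \left(\frac{7}{10} - 11\right) = \left(-20 - 10\right) \left(7 \cdot \frac{1}{10} - 11\right) = - 30 \left(\frac{7}{10} - 11\right) = \left(-30\right) \left(- \frac{103}{10}\right) = 309$)
$t - V = -284 - 309 = -593$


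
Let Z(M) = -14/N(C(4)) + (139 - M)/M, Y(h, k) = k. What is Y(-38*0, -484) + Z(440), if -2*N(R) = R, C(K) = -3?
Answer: -652103/1320 ≈ -494.02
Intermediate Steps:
N(R) = -R/2
Z(M) = -28/3 + (139 - M)/M (Z(M) = -14/((-1/2*(-3))) + (139 - M)/M = -14/3/2 + (139 - M)/M = -14*2/3 + (139 - M)/M = -28/3 + (139 - M)/M)
Y(-38*0, -484) + Z(440) = -484 + (-31/3 + 139/440) = -484 - 13223/1320 = -652103/1320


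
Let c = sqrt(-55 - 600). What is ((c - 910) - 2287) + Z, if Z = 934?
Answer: -2263 + I*sqrt(655) ≈ -2263.0 + 25.593*I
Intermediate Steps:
c = I*sqrt(655) (c = sqrt(-655) = I*sqrt(655) ≈ 25.593*I)
((c - 910) - 2287) + Z = ((I*sqrt(655) - 910) - 2287) + 934 = ((-910 + I*sqrt(655)) - 2287) + 934 = (-3197 + I*sqrt(655)) + 934 = -2263 + I*sqrt(655)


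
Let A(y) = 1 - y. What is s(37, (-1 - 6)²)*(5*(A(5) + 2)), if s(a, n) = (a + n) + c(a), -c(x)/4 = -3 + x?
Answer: 500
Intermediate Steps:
c(x) = 12 - 4*x (c(x) = -4*(-3 + x) = 12 - 4*x)
s(a, n) = 12 + n - 3*a (s(a, n) = (a + n) + (12 - 4*a) = 12 + n - 3*a)
s(37, (-1 - 6)²)*(5*(A(5) + 2)) = (12 + (-1 - 6)² - 3*37)*(5*((1 - 1*5) + 2)) = (12 + (-7)² - 111)*(5*((1 - 5) + 2)) = (12 + 49 - 111)*(5*(-4 + 2)) = -250*(-2) = -50*(-10) = 500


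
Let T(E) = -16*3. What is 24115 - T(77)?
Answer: 24163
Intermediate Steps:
T(E) = -48
24115 - T(77) = 24115 - 1*(-48) = 24115 + 48 = 24163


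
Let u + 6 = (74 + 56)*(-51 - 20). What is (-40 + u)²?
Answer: 86044176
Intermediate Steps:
u = -9236 (u = -6 + (74 + 56)*(-51 - 20) = -6 + 130*(-71) = -6 - 9230 = -9236)
(-40 + u)² = (-40 - 9236)² = (-9276)² = 86044176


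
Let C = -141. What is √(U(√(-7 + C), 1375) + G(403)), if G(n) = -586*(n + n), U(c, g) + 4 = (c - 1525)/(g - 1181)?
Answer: √(-17776531370 + 388*I*√37)/194 ≈ 4.5622e-5 + 687.26*I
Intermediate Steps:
U(c, g) = -4 + (-1525 + c)/(-1181 + g) (U(c, g) = -4 + (c - 1525)/(g - 1181) = -4 + (-1525 + c)/(-1181 + g))
G(n) = -1172*n
√(U(√(-7 + C), 1375) + G(403)) = √((3199 + √(-7 - 141) - 4*1375)/(-1181 + 1375) - 1172*403) = √((3199 + √(-148) - 5500)/194 - 472316) = √((3199 + 2*I*√37 - 5500)/194 - 472316) = √((-2301 + 2*I*√37)/194 - 472316) = √((-2301/194 + I*√37/97) - 472316) = √(-91631605/194 + I*√37/97)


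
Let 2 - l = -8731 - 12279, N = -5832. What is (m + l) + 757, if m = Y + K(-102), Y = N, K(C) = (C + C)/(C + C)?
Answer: 15938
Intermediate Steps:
l = 21012 (l = 2 - (-8731 - 12279) = 2 - 1*(-21010) = 2 + 21010 = 21012)
K(C) = 1 (K(C) = (2*C)/((2*C)) = (2*C)*(1/(2*C)) = 1)
Y = -5832
m = -5831 (m = -5832 + 1 = -5831)
(m + l) + 757 = (-5831 + 21012) + 757 = 15181 + 757 = 15938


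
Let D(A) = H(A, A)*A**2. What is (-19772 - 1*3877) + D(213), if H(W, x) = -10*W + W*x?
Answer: 1961686542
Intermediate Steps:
D(A) = A**3*(-10 + A) (D(A) = (A*(-10 + A))*A**2 = A**3*(-10 + A))
(-19772 - 1*3877) + D(213) = (-19772 - 1*3877) + 213**3*(-10 + 213) = (-19772 - 3877) + 9663597*203 = -23649 + 1961710191 = 1961686542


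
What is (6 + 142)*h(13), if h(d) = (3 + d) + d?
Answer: 4292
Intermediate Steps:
h(d) = 3 + 2*d
(6 + 142)*h(13) = (6 + 142)*(3 + 2*13) = 148*(3 + 26) = 148*29 = 4292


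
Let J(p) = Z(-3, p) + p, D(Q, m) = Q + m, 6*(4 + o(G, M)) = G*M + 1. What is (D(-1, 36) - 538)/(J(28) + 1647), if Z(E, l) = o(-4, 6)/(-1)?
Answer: -3018/10097 ≈ -0.29890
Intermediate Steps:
o(G, M) = -23/6 + G*M/6 (o(G, M) = -4 + (G*M + 1)/6 = -4 + (1 + G*M)/6 = -4 + (1/6 + G*M/6) = -23/6 + G*M/6)
Z(E, l) = 47/6 (Z(E, l) = (-23/6 + (1/6)*(-4)*6)/(-1) = (-23/6 - 4)*(-1) = -47/6*(-1) = 47/6)
J(p) = 47/6 + p
(D(-1, 36) - 538)/(J(28) + 1647) = ((-1 + 36) - 538)/((47/6 + 28) + 1647) = (35 - 538)/(215/6 + 1647) = -503/10097/6 = -503*6/10097 = -3018/10097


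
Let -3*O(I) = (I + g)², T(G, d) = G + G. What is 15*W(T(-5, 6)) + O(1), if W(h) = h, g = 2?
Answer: -153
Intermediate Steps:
T(G, d) = 2*G
O(I) = -(2 + I)²/3 (O(I) = -(I + 2)²/3 = -(2 + I)²/3)
15*W(T(-5, 6)) + O(1) = 15*(2*(-5)) - (2 + 1)²/3 = 15*(-10) - ⅓*3² = -150 - ⅓*9 = -150 - 3 = -153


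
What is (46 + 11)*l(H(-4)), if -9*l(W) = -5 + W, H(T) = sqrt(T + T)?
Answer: 95/3 - 38*I*sqrt(2)/3 ≈ 31.667 - 17.913*I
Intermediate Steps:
H(T) = sqrt(2)*sqrt(T) (H(T) = sqrt(2*T) = sqrt(2)*sqrt(T))
l(W) = 5/9 - W/9 (l(W) = -(-5 + W)/9 = 5/9 - W/9)
(46 + 11)*l(H(-4)) = (46 + 11)*(5/9 - sqrt(2)*sqrt(-4)/9) = 57*(5/9 - sqrt(2)*2*I/9) = 57*(5/9 - 2*I*sqrt(2)/9) = 95/3 - 38*I*sqrt(2)/3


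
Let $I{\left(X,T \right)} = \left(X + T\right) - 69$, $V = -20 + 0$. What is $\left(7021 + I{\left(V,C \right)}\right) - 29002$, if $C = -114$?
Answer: $-22184$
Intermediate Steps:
$V = -20$
$I{\left(X,T \right)} = -69 + T + X$ ($I{\left(X,T \right)} = \left(T + X\right) - 69 = -69 + T + X$)
$\left(7021 + I{\left(V,C \right)}\right) - 29002 = \left(7021 - 203\right) - 29002 = 6818 - 29002 = -22184$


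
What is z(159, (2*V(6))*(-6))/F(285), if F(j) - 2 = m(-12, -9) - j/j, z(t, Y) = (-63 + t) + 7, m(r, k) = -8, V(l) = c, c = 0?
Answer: -103/7 ≈ -14.714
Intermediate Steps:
V(l) = 0
z(t, Y) = -56 + t
F(j) = -7 (F(j) = 2 + (-8 - j/j) = 2 + (-8 - 1*1) = 2 + (-8 - 1) = 2 - 9 = -7)
z(159, (2*V(6))*(-6))/F(285) = (-56 + 159)/(-7) = 103*(-⅐) = -103/7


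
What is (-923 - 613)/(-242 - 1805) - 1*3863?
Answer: -7906025/2047 ≈ -3862.3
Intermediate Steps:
(-923 - 613)/(-242 - 1805) - 1*3863 = -1536/(-2047) - 3863 = -1536*(-1/2047) - 3863 = 1536/2047 - 3863 = -7906025/2047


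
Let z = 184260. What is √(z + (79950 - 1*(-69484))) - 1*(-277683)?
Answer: 277683 + √333694 ≈ 2.7826e+5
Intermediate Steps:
√(z + (79950 - 1*(-69484))) - 1*(-277683) = √(184260 + (79950 - 1*(-69484))) - 1*(-277683) = √(184260 + (79950 + 69484)) + 277683 = √(184260 + 149434) + 277683 = √333694 + 277683 = 277683 + √333694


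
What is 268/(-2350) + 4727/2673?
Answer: 5196043/3140775 ≈ 1.6544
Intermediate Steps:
268/(-2350) + 4727/2673 = 268*(-1/2350) + 4727*(1/2673) = -134/1175 + 4727/2673 = 5196043/3140775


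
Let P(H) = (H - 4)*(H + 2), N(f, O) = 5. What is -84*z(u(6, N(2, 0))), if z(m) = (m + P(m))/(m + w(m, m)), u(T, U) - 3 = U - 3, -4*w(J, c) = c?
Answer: -1344/5 ≈ -268.80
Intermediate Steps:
w(J, c) = -c/4
P(H) = (-4 + H)*(2 + H)
u(T, U) = U (u(T, U) = 3 + (U - 3) = 3 + (-3 + U) = U)
z(m) = 4*(-8 + m² - m)/(3*m) (z(m) = (m + (-8 + m² - 2*m))/(m - m/4) = (-8 + m² - m)/((3*m/4)) = (-8 + m² - m)*(4/(3*m)) = 4*(-8 + m² - m)/(3*m))
-84*z(u(6, N(2, 0))) = -112*(-8 + 5² - 1*5)/5 = -112*(-8 + 25 - 5)/5 = -112*12/5 = -84*16/5 = -1344/5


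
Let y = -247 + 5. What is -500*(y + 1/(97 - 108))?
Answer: 1331500/11 ≈ 1.2105e+5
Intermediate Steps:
y = -242
-500*(y + 1/(97 - 108)) = -500*(-242 + 1/(97 - 108)) = -500*(-242 + 1/(-11)) = -500*(-242 - 1/11) = -500*(-2663/11) = 1331500/11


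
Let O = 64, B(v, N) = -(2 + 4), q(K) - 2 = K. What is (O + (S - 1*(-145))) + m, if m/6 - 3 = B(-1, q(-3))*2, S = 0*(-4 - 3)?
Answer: 155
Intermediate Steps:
q(K) = 2 + K
B(v, N) = -6 (B(v, N) = -1*6 = -6)
S = 0 (S = 0*(-7) = 0)
m = -54 (m = 18 + 6*(-6*2) = 18 + 6*(-12) = 18 - 72 = -54)
(O + (S - 1*(-145))) + m = (64 + (0 - 1*(-145))) - 54 = (64 + (0 + 145)) - 54 = (64 + 145) - 54 = 209 - 54 = 155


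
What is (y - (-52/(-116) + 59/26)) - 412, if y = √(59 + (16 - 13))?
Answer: -312697/754 + √62 ≈ -406.84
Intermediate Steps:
y = √62 (y = √(59 + 3) = √62 ≈ 7.8740)
(y - (-52/(-116) + 59/26)) - 412 = (√62 - (-52/(-116) + 59/26)) - 412 = (√62 - (-52*(-1/116) + 59*(1/26))) - 412 = (√62 - (13/29 + 59/26)) - 412 = (√62 - 1*2049/754) - 412 = (√62 - 2049/754) - 412 = (-2049/754 + √62) - 412 = -312697/754 + √62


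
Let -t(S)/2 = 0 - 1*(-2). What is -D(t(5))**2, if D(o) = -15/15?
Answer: -1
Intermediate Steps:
t(S) = -4 (t(S) = -2*(0 - 1*(-2)) = -2*(0 + 2) = -2*2 = -4)
D(o) = -1 (D(o) = -15*1/15 = -1)
-D(t(5))**2 = -1*(-1)**2 = -1*1 = -1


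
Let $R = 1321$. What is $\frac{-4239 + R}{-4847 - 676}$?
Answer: $\frac{2918}{5523} \approx 0.52834$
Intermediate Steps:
$\frac{-4239 + R}{-4847 - 676} = \frac{-4239 + 1321}{-4847 - 676} = - \frac{2918}{-5523} = \left(-2918\right) \left(- \frac{1}{5523}\right) = \frac{2918}{5523}$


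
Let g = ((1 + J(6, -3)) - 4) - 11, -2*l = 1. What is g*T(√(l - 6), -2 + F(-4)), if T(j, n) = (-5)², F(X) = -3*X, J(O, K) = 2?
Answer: -300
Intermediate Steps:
l = -½ (l = -½*1 = -½ ≈ -0.50000)
T(j, n) = 25
g = -12 (g = ((1 + 2) - 4) - 11 = (3 - 4) - 11 = -1 - 11 = -12)
g*T(√(l - 6), -2 + F(-4)) = -12*25 = -300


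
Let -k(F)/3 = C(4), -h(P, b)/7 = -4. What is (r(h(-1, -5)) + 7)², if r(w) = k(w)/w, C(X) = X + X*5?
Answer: 961/49 ≈ 19.612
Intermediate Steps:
C(X) = 6*X (C(X) = X + 5*X = 6*X)
h(P, b) = 28 (h(P, b) = -7*(-4) = 28)
k(F) = -72 (k(F) = -18*4 = -3*24 = -72)
r(w) = -72/w
(r(h(-1, -5)) + 7)² = (-72/28 + 7)² = (-72*1/28 + 7)² = (-18/7 + 7)² = (31/7)² = 961/49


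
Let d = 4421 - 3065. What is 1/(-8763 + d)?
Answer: -1/7407 ≈ -0.00013501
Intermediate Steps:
d = 1356
1/(-8763 + d) = 1/(-8763 + 1356) = 1/(-7407) = -1/7407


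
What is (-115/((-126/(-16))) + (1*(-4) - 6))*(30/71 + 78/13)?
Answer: -235600/1491 ≈ -158.01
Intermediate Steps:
(-115/((-126/(-16))) + (1*(-4) - 6))*(30/71 + 78/13) = (-115/((-126*(-1/16))) + (-4 - 6))*(30*(1/71) + 78*(1/13)) = (-115/63/8 - 10)*(30/71 + 6) = (-115*8/63 - 10)*(456/71) = (-920/63 - 10)*(456/71) = -1550/63*456/71 = -235600/1491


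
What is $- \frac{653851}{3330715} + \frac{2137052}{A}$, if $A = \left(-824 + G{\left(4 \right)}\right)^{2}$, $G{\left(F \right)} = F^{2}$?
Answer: $\frac{1672758843229}{543625979440} \approx 3.077$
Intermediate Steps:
$A = 652864$ ($A = \left(-824 + 4^{2}\right)^{2} = \left(-824 + 16\right)^{2} = \left(-808\right)^{2} = 652864$)
$- \frac{653851}{3330715} + \frac{2137052}{A} = - \frac{653851}{3330715} + \frac{2137052}{652864} = \left(-653851\right) \frac{1}{3330715} + 2137052 \cdot \frac{1}{652864} = - \frac{653851}{3330715} + \frac{534263}{163216} = \frac{1672758843229}{543625979440}$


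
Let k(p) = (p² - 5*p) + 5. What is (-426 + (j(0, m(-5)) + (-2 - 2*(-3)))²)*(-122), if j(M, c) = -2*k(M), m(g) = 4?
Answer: 47580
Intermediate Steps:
k(p) = 5 + p² - 5*p
j(M, c) = -10 - 2*M² + 10*M (j(M, c) = -2*(5 + M² - 5*M) = -10 - 2*M² + 10*M)
(-426 + (j(0, m(-5)) + (-2 - 2*(-3)))²)*(-122) = (-426 + ((-10 - 2*0² + 10*0) + (-2 - 2*(-3)))²)*(-122) = (-426 + ((-10 - 2*0 + 0) + (-2 + 6))²)*(-122) = (-426 + ((-10 + 0 + 0) + 4)²)*(-122) = (-426 + (-10 + 4)²)*(-122) = (-426 + (-6)²)*(-122) = (-426 + 36)*(-122) = -390*(-122) = 47580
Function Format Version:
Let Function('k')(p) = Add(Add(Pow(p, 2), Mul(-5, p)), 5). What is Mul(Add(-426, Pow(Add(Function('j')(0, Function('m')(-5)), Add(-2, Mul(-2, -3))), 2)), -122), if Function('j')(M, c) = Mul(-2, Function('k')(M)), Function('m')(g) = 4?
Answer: 47580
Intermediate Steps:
Function('k')(p) = Add(5, Pow(p, 2), Mul(-5, p))
Function('j')(M, c) = Add(-10, Mul(-2, Pow(M, 2)), Mul(10, M)) (Function('j')(M, c) = Mul(-2, Add(5, Pow(M, 2), Mul(-5, M))) = Add(-10, Mul(-2, Pow(M, 2)), Mul(10, M)))
Mul(Add(-426, Pow(Add(Function('j')(0, Function('m')(-5)), Add(-2, Mul(-2, -3))), 2)), -122) = Mul(Add(-426, Pow(Add(Add(-10, Mul(-2, Pow(0, 2)), Mul(10, 0)), Add(-2, Mul(-2, -3))), 2)), -122) = Mul(Add(-426, Pow(Add(Add(-10, Mul(-2, 0), 0), Add(-2, 6)), 2)), -122) = Mul(Add(-426, Pow(Add(Add(-10, 0, 0), 4), 2)), -122) = Mul(Add(-426, Pow(Add(-10, 4), 2)), -122) = Mul(Add(-426, Pow(-6, 2)), -122) = Mul(Add(-426, 36), -122) = Mul(-390, -122) = 47580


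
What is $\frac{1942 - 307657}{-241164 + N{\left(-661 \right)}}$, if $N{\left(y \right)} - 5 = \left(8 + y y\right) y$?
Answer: $\frac{305715}{289051228} \approx 0.0010576$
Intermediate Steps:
$N{\left(y \right)} = 5 + y \left(8 + y^{2}\right)$ ($N{\left(y \right)} = 5 + \left(8 + y y\right) y = 5 + \left(8 + y^{2}\right) y = 5 + y \left(8 + y^{2}\right)$)
$\frac{1942 - 307657}{-241164 + N{\left(-661 \right)}} = \frac{1942 - 307657}{-241164 + \left(5 + \left(-661\right)^{3} + 8 \left(-661\right)\right)} = - \frac{305715}{-241164 - 288810064} = - \frac{305715}{-289051228} = \left(-305715\right) \left(- \frac{1}{289051228}\right) = \frac{305715}{289051228}$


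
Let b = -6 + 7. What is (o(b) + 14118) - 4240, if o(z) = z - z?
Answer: 9878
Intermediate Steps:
b = 1
o(z) = 0
(o(b) + 14118) - 4240 = (0 + 14118) - 4240 = 14118 - 4240 = 9878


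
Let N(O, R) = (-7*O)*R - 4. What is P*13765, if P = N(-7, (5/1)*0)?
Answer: -55060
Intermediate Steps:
N(O, R) = -4 - 7*O*R (N(O, R) = -7*O*R - 4 = -4 - 7*O*R)
P = -4 (P = -4 - 7*(-7)*(5/1)*0 = -4 - 7*(-7)*(5*1)*0 = -4 - 7*(-7)*5*0 = -4 - 7*(-7)*0 = -4 + 0 = -4)
P*13765 = -4*13765 = -55060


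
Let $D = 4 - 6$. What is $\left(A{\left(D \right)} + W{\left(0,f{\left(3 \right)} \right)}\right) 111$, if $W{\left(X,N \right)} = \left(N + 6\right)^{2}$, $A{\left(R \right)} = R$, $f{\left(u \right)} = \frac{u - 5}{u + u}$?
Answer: $\frac{10027}{3} \approx 3342.3$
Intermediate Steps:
$f{\left(u \right)} = \frac{-5 + u}{2 u}$
$D = -2$ ($D = 4 - 6 = -2$)
$W{\left(X,N \right)} = \left(6 + N\right)^{2}$
$\left(A{\left(D \right)} + W{\left(0,f{\left(3 \right)} \right)}\right) 111 = \left(-2 + \left(6 + \frac{-5 + 3}{2 \cdot 3}\right)^{2}\right) 111 = \left(-2 + \left(6 + \frac{1}{2} \cdot \frac{1}{3} \left(-2\right)\right)^{2}\right) 111 = \left(-2 + \left(6 - \frac{1}{3}\right)^{2}\right) 111 = \left(-2 + \left(\frac{17}{3}\right)^{2}\right) 111 = \left(-2 + \frac{289}{9}\right) 111 = \frac{271}{9} \cdot 111 = \frac{10027}{3}$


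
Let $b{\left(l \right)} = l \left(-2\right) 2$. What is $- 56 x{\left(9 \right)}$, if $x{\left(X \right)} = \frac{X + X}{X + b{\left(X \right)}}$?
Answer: $\frac{112}{3} \approx 37.333$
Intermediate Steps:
$b{\left(l \right)} = - 4 l$ ($b{\left(l \right)} = - 2 l 2 = - 4 l$)
$x{\left(X \right)} = - \frac{2}{3}$ ($x{\left(X \right)} = \frac{X + X}{X - 4 X} = \frac{2 X}{\left(-3\right) X} = 2 X \left(- \frac{1}{3 X}\right) = - \frac{2}{3}$)
$- 56 x{\left(9 \right)} = \left(-56\right) \left(- \frac{2}{3}\right) = \frac{112}{3}$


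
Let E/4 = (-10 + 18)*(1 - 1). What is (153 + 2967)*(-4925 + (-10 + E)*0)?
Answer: -15366000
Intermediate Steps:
E = 0 (E = 4*((-10 + 18)*(1 - 1)) = 4*(8*0) = 4*0 = 0)
(153 + 2967)*(-4925 + (-10 + E)*0) = (153 + 2967)*(-4925 + (-10 + 0)*0) = 3120*(-4925 - 10*0) = 3120*(-4925 + 0) = 3120*(-4925) = -15366000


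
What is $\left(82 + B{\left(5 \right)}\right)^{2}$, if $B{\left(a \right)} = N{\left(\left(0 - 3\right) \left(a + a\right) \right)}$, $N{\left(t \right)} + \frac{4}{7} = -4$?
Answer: $\frac{293764}{49} \approx 5995.2$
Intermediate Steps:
$N{\left(t \right)} = - \frac{32}{7}$ ($N{\left(t \right)} = - \frac{4}{7} - 4 = - \frac{32}{7}$)
$B{\left(a \right)} = - \frac{32}{7}$
$\left(82 + B{\left(5 \right)}\right)^{2} = \left(82 - \frac{32}{7}\right)^{2} = \left(\frac{542}{7}\right)^{2} = \frac{293764}{49}$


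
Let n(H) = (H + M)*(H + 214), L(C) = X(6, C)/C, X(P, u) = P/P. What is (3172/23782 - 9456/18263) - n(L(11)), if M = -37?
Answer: 18875289929432/2388818663 ≈ 7901.5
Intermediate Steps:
X(P, u) = 1
L(C) = 1/C
n(H) = (-37 + H)*(214 + H) (n(H) = (H - 37)*(H + 214) = (-37 + H)*(214 + H))
(3172/23782 - 9456/18263) - n(L(11)) = (3172/23782 - 9456/18263) - (-7918 + (1/11)**2 + 177/11) = (3172*(1/23782) - 9456*1/18263) - (-7918 + (1/11)**2 + 177*(1/11)) = (1586/11891 - 9456/18263) - (-7918 + 1/121 + 177/11) = -83476178/217165333 - 1*(-956130/121) = -83476178/217165333 + 956130/121 = 18875289929432/2388818663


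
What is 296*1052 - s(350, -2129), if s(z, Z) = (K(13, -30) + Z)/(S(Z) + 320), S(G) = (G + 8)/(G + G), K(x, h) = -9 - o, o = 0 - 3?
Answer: 424959836782/1364681 ≈ 3.1140e+5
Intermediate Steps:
o = -3
K(x, h) = -6 (K(x, h) = -9 - 1*(-3) = -9 + 3 = -6)
S(G) = (8 + G)/(2*G) (S(G) = (8 + G)/((2*G)) = (8 + G)*(1/(2*G)) = (8 + G)/(2*G))
s(z, Z) = (-6 + Z)/(320 + (8 + Z)/(2*Z)) (s(z, Z) = (-6 + Z)/((8 + Z)/(2*Z) + 320) = (-6 + Z)/(320 + (8 + Z)/(2*Z)))
296*1052 - s(350, -2129) = 296*1052 - 2*(-2129)*(-6 - 2129)/(8 + 641*(-2129)) = 311392 - 2*(-2129)*(-2135)/(8 - 1364689) = 311392 - 2*(-2129)*(-2135)/(-1364681) = 311392 - 2*(-2129)*(-1)*(-2135)/1364681 = 311392 - 1*(-9090830/1364681) = 311392 + 9090830/1364681 = 424959836782/1364681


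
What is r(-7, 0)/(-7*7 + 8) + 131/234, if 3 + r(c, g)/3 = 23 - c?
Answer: -13583/9594 ≈ -1.4158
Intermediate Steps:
r(c, g) = 60 - 3*c (r(c, g) = -9 + 3*(23 - c) = -9 + (69 - 3*c) = 60 - 3*c)
r(-7, 0)/(-7*7 + 8) + 131/234 = (60 - 3*(-7))/(-7*7 + 8) + 131/234 = (60 + 21)/(-49 + 8) + 131*(1/234) = 81/(-41) + 131/234 = 81*(-1/41) + 131/234 = -81/41 + 131/234 = -13583/9594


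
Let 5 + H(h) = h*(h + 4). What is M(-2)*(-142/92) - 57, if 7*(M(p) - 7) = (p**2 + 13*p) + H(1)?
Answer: -20271/322 ≈ -62.953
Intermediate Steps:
H(h) = -5 + h*(4 + h) (H(h) = -5 + h*(h + 4) = -5 + h*(4 + h))
M(p) = 7 + p**2/7 + 13*p/7 (M(p) = 7 + ((p**2 + 13*p) + (-5 + 1**2 + 4*1))/7 = 7 + ((p**2 + 13*p) + (-5 + 1 + 4))/7 = 7 + ((p**2 + 13*p) + 0)/7 = 7 + (p**2 + 13*p)/7 = 7 + (p**2/7 + 13*p/7) = 7 + p**2/7 + 13*p/7)
M(-2)*(-142/92) - 57 = (7 + (1/7)*(-2)**2 + (13/7)*(-2))*(-142/92) - 57 = (7 + (1/7)*4 - 26/7)*(-142*1/92) - 57 = (7 + 4/7 - 26/7)*(-71/46) - 57 = (27/7)*(-71/46) - 57 = -1917/322 - 57 = -20271/322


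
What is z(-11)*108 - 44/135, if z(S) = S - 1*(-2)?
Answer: -131264/135 ≈ -972.33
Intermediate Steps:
z(S) = 2 + S (z(S) = S + 2 = 2 + S)
z(-11)*108 - 44/135 = (2 - 11)*108 - 44/135 = -9*108 - 44*1/135 = -972 - 44/135 = -131264/135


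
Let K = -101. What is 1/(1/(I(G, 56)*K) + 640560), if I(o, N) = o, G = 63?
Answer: 6363/4075883279 ≈ 1.5611e-6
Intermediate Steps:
1/(1/(I(G, 56)*K) + 640560) = 1/(1/(63*(-101)) + 640560) = 1/(1/(-6363) + 640560) = 1/(-1/6363 + 640560) = 1/(4075883279/6363) = 6363/4075883279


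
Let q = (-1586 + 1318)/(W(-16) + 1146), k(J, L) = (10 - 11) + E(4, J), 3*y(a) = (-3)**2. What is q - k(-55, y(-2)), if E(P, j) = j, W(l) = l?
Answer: 31506/565 ≈ 55.763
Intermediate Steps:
y(a) = 3 (y(a) = (1/3)*(-3)**2 = (1/3)*9 = 3)
k(J, L) = -1 + J (k(J, L) = (10 - 11) + J = -1 + J)
q = -134/565 (q = (-1586 + 1318)/(-16 + 1146) = -268/1130 = -268*1/1130 = -134/565 ≈ -0.23717)
q - k(-55, y(-2)) = -134/565 - (-1 - 55) = -134/565 - 1*(-56) = -134/565 + 56 = 31506/565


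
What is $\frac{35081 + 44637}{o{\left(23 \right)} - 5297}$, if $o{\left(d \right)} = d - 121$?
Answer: $- \frac{79718}{5395} \approx -14.776$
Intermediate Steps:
$o{\left(d \right)} = -121 + d$
$\frac{35081 + 44637}{o{\left(23 \right)} - 5297} = \frac{35081 + 44637}{\left(-121 + 23\right) - 5297} = \frac{79718}{-98 - 5297} = \frac{79718}{-5395} = 79718 \left(- \frac{1}{5395}\right) = - \frac{79718}{5395}$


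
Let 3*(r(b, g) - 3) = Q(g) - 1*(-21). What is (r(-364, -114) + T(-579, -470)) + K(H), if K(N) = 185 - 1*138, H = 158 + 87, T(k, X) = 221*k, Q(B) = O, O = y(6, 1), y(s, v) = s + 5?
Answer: -383695/3 ≈ -1.2790e+5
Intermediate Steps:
y(s, v) = 5 + s
O = 11 (O = 5 + 6 = 11)
Q(B) = 11
H = 245
r(b, g) = 41/3 (r(b, g) = 3 + (11 - 1*(-21))/3 = 3 + (11 + 21)/3 = 3 + (⅓)*32 = 3 + 32/3 = 41/3)
K(N) = 47 (K(N) = 185 - 138 = 47)
(r(-364, -114) + T(-579, -470)) + K(H) = (41/3 + 221*(-579)) + 47 = (41/3 - 127959) + 47 = -383836/3 + 47 = -383695/3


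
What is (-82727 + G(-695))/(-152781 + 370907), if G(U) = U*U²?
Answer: -167892551/109063 ≈ -1539.4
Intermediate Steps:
G(U) = U³
(-82727 + G(-695))/(-152781 + 370907) = (-82727 + (-695)³)/(-152781 + 370907) = (-82727 - 335702375)/218126 = -335785102*1/218126 = -167892551/109063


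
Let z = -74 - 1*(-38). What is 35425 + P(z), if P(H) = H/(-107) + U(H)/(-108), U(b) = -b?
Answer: 11371426/321 ≈ 35425.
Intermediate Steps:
z = -36 (z = -74 + 38 = -36)
P(H) = -H/11556 (P(H) = H/(-107) - H/(-108) = H*(-1/107) - H*(-1/108) = -H/107 + H/108 = -H/11556)
35425 + P(z) = 35425 - 1/11556*(-36) = 35425 + 1/321 = 11371426/321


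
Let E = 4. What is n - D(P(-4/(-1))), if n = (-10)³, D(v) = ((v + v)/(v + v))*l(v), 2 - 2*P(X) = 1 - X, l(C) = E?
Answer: -1004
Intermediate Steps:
l(C) = 4
P(X) = ½ + X/2 (P(X) = 1 - (1 - X)/2 = 1 + (-½ + X/2) = ½ + X/2)
D(v) = 4 (D(v) = ((v + v)/(v + v))*4 = ((2*v)/((2*v)))*4 = ((2*v)*(1/(2*v)))*4 = 1*4 = 4)
n = -1000
n - D(P(-4/(-1))) = -1000 - 1*4 = -1000 - 4 = -1004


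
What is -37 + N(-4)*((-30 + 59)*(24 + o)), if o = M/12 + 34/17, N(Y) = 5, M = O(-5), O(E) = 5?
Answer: 45521/12 ≈ 3793.4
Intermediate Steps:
M = 5
o = 29/12 (o = 5/12 + 34/17 = 5*(1/12) + 34*(1/17) = 5/12 + 2 = 29/12 ≈ 2.4167)
-37 + N(-4)*((-30 + 59)*(24 + o)) = -37 + 5*((-30 + 59)*(24 + 29/12)) = -37 + 5*(29*(317/12)) = -37 + 5*(9193/12) = -37 + 45965/12 = 45521/12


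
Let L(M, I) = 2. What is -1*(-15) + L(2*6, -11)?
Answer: 17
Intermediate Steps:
-1*(-15) + L(2*6, -11) = -1*(-15) + 2 = 15 + 2 = 17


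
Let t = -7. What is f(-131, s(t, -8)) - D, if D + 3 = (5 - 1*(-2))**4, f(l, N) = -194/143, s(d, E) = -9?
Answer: -343108/143 ≈ -2399.4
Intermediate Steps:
f(l, N) = -194/143 (f(l, N) = -194*1/143 = -194/143)
D = 2398 (D = -3 + (5 - 1*(-2))**4 = -3 + (5 + 2)**4 = -3 + 7**4 = -3 + 2401 = 2398)
f(-131, s(t, -8)) - D = -194/143 - 1*2398 = -194/143 - 2398 = -343108/143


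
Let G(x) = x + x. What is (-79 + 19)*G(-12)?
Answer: 1440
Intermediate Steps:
G(x) = 2*x
(-79 + 19)*G(-12) = (-79 + 19)*(2*(-12)) = -60*(-24) = 1440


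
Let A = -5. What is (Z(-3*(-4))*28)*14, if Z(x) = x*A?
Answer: -23520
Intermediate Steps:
Z(x) = -5*x (Z(x) = x*(-5) = -5*x)
(Z(-3*(-4))*28)*14 = (-(-15)*(-4)*28)*14 = (-5*12*28)*14 = -60*28*14 = -1680*14 = -23520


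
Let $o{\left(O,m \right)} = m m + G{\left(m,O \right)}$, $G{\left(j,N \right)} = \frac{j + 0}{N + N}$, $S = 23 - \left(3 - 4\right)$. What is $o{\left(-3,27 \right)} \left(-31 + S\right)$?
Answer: $- \frac{10143}{2} \approx -5071.5$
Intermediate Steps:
$S = 24$ ($S = 23 - \left(3 - 4\right) = 23 - -1 = 23 + 1 = 24$)
$G{\left(j,N \right)} = \frac{j}{2 N}$
$o{\left(O,m \right)} = m^{2} + \frac{m}{2 O}$ ($o{\left(O,m \right)} = m m + \frac{m}{2 O} = m^{2} + \frac{m}{2 O}$)
$o{\left(-3,27 \right)} \left(-31 + S\right) = \left(27^{2} + \frac{1}{2} \cdot 27 \frac{1}{-3}\right) \left(-31 + 24\right) = \left(729 + \frac{1}{2} \cdot 27 \left(- \frac{1}{3}\right)\right) \left(-7\right) = \left(729 - \frac{9}{2}\right) \left(-7\right) = \frac{1449}{2} \left(-7\right) = - \frac{10143}{2}$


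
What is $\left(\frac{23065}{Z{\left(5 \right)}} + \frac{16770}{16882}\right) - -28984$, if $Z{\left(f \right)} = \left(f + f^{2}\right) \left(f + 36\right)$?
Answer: $\frac{60225871267}{2076486} \approx 29004.0$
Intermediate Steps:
$Z{\left(f \right)} = \left(36 + f\right) \left(f + f^{2}\right)$ ($Z{\left(f \right)} = \left(f + f^{2}\right) \left(36 + f\right) = \left(36 + f\right) \left(f + f^{2}\right)$)
$\left(\frac{23065}{Z{\left(5 \right)}} + \frac{16770}{16882}\right) - -28984 = \left(\frac{23065}{5 \left(36 + 5^{2} + 37 \cdot 5\right)} + \frac{16770}{16882}\right) - -28984 = \left(\frac{23065}{5 \left(36 + 25 + 185\right)} + 16770 \cdot \frac{1}{16882}\right) + 28984 = \left(\frac{23065}{5 \cdot 246} + \frac{8385}{8441}\right) + 28984 = \left(\frac{23065}{1230} + \frac{8385}{8441}\right) + 28984 = \left(23065 \cdot \frac{1}{1230} + \frac{8385}{8441}\right) + 28984 = \left(\frac{4613}{246} + \frac{8385}{8441}\right) + 28984 = \frac{41001043}{2076486} + 28984 = \frac{60225871267}{2076486}$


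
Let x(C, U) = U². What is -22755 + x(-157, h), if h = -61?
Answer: -19034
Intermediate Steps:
-22755 + x(-157, h) = -22755 + (-61)² = -22755 + 3721 = -19034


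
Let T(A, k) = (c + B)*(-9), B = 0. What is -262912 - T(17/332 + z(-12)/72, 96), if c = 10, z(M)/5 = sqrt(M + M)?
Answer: -262822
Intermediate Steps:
z(M) = 5*sqrt(2)*sqrt(M) (z(M) = 5*sqrt(M + M) = 5*sqrt(2*M) = 5*(sqrt(2)*sqrt(M)) = 5*sqrt(2)*sqrt(M))
T(A, k) = -90 (T(A, k) = (10 + 0)*(-9) = 10*(-9) = -90)
-262912 - T(17/332 + z(-12)/72, 96) = -262912 - 1*(-90) = -262912 + 90 = -262822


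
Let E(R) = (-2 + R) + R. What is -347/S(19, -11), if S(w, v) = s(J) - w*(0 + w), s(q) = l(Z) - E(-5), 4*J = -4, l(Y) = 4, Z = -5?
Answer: 347/345 ≈ 1.0058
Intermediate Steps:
E(R) = -2 + 2*R
J = -1 (J = (¼)*(-4) = -1)
s(q) = 16 (s(q) = 4 - (-2 + 2*(-5)) = 4 - (-2 - 10) = 4 - 1*(-12) = 4 + 12 = 16)
S(w, v) = 16 - w² (S(w, v) = 16 - w*(0 + w) = 16 - w*w = 16 - w²)
-347/S(19, -11) = -347/(16 - 1*19²) = -347/(16 - 1*361) = -347/(16 - 361) = -347/(-345) = -347*(-1/345) = 347/345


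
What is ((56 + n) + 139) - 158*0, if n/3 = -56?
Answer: 27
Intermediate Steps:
n = -168 (n = 3*(-56) = -168)
((56 + n) + 139) - 158*0 = ((56 - 168) + 139) - 158*0 = (-112 + 139) + 0 = 27 + 0 = 27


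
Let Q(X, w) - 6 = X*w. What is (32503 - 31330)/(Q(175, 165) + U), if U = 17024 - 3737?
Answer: 391/14056 ≈ 0.027817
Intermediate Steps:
U = 13287
Q(X, w) = 6 + X*w
(32503 - 31330)/(Q(175, 165) + U) = (32503 - 31330)/((6 + 175*165) + 13287) = 1173/((6 + 28875) + 13287) = 1173/(28881 + 13287) = 1173/42168 = 1173*(1/42168) = 391/14056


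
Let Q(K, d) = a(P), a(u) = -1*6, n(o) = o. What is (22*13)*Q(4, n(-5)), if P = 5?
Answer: -1716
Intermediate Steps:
a(u) = -6
Q(K, d) = -6
(22*13)*Q(4, n(-5)) = (22*13)*(-6) = 286*(-6) = -1716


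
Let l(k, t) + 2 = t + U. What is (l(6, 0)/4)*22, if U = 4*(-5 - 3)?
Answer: -187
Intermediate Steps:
U = -32 (U = 4*(-8) = -32)
l(k, t) = -34 + t (l(k, t) = -2 + (t - 32) = -2 + (-32 + t) = -34 + t)
(l(6, 0)/4)*22 = ((-34 + 0)/4)*22 = -34*1/4*22 = -17/2*22 = -187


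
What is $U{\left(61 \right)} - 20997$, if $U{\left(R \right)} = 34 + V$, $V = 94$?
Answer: $-20869$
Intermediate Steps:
$U{\left(R \right)} = 128$ ($U{\left(R \right)} = 34 + 94 = 128$)
$U{\left(61 \right)} - 20997 = 128 - 20997 = -20869$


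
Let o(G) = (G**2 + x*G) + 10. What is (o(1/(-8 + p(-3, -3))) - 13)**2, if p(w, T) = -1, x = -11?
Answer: 20449/6561 ≈ 3.1167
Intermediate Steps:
o(G) = 10 + G**2 - 11*G (o(G) = (G**2 - 11*G) + 10 = 10 + G**2 - 11*G)
(o(1/(-8 + p(-3, -3))) - 13)**2 = ((10 + (1/(-8 - 1))**2 - 11/(-8 - 1)) - 13)**2 = ((10 + (1/(-9))**2 - 11/(-9)) - 13)**2 = ((10 + (-1/9)**2 - 11*(-1/9)) - 13)**2 = ((10 + 1/81 + 11/9) - 13)**2 = (910/81 - 13)**2 = (-143/81)**2 = 20449/6561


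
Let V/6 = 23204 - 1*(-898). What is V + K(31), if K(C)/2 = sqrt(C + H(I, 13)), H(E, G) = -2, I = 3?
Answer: 144612 + 2*sqrt(29) ≈ 1.4462e+5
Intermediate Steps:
V = 144612 (V = 6*(23204 - 1*(-898)) = 6*(23204 + 898) = 6*24102 = 144612)
K(C) = 2*sqrt(-2 + C) (K(C) = 2*sqrt(C - 2) = 2*sqrt(-2 + C))
V + K(31) = 144612 + 2*sqrt(-2 + 31) = 144612 + 2*sqrt(29)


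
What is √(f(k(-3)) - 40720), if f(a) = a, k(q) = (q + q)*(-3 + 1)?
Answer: 2*I*√10177 ≈ 201.76*I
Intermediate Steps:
k(q) = -4*q (k(q) = (2*q)*(-2) = -4*q)
√(f(k(-3)) - 40720) = √(-4*(-3) - 40720) = √(12 - 40720) = √(-40708) = 2*I*√10177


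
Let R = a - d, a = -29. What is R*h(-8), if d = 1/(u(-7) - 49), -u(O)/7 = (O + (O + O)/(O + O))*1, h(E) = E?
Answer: 1616/7 ≈ 230.86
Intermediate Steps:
u(O) = -7 - 7*O (u(O) = -7*(O + (O + O)/(O + O)) = -7*(O + (2*O)/((2*O))) = -7*(O + (2*O)*(1/(2*O))) = -7*(O + 1) = -7*(1 + O) = -7 - 7*O)
d = -1/7 (d = 1/((-7 - 7*(-7)) - 49) = 1/((-7 + 49) - 49) = 1/(42 - 49) = 1/(-7) = -1/7 ≈ -0.14286)
R = -202/7 (R = -29 - 1*(-1/7) = -29 + 1/7 = -202/7 ≈ -28.857)
R*h(-8) = -202/7*(-8) = 1616/7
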